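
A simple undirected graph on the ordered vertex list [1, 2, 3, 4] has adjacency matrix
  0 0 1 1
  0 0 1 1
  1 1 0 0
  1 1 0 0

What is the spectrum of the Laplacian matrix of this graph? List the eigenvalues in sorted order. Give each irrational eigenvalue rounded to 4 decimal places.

[0, 2, 2, 4]

Reading degrees in the order [1, 2, 3, 4] gives [2, 2, 2, 2]; set D = diag(2, 2, 2, 2) and form L = D - A. Since every row of L sums to 0, the all-ones vector is in the kernel and 0 is an eigenvalue. The single zero eigenvalue shows the graph is connected. The largest eigenvalue, 4, is at most the vertex count 4. There is one zero in the spectrum, matching the 1 component.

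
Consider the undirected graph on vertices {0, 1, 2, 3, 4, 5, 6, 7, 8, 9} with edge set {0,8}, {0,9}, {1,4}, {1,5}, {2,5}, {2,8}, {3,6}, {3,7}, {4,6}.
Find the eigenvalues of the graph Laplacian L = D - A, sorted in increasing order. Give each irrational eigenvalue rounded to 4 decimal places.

Reading degrees in the order [0, 1, 2, 3, 4, 5, 6, 7, 8, 9] gives [2, 2, 2, 2, 2, 2, 2, 1, 2, 1]; set D = diag(2, 2, 2, 2, 2, 2, 2, 1, 2, 1) and form L = D - A. Since every row of L sums to 0, the all-ones vector is in the kernel and 0 is an eigenvalue. The single zero eigenvalue shows the graph is connected. The largest eigenvalue, 3.9021, is at most the vertex count 10. By the matrix-tree theorem the graph has (1/10) * product of the nonzero eigenvalues = 1 spanning tree.

[0, 0.0979, 0.3820, 0.8244, 1.3820, 2, 2.6180, 3.1756, 3.6180, 3.9021]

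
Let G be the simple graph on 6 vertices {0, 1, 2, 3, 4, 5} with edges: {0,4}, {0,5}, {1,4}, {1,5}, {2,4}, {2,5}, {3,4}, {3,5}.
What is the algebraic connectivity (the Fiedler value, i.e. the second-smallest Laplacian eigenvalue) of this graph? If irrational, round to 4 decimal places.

With the vertex order [0, 1, 2, 3, 4, 5], the degrees are [2, 2, 2, 2, 4, 4], giving D = diag(2, 2, 2, 2, 4, 4) and L = D - A. Computing the eigenvalues of L and sorting gives [0, 2, 2, 2, 4, 6]. The Fiedler value lambda_2 = 2 is strictly positive, so the graph is connected. The eigenvalues sum to 16, which equals trace(L) = 2|E|. There is one zero in the spectrum, matching the 1 component.

2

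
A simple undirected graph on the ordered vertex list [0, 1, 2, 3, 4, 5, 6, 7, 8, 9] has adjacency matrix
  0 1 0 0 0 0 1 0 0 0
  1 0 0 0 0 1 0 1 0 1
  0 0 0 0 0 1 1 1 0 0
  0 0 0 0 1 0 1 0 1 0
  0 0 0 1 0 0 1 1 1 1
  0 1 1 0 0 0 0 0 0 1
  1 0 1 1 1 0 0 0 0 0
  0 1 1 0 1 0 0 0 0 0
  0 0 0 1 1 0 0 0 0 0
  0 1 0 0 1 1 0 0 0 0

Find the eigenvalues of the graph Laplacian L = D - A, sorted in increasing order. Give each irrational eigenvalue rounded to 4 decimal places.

[0, 0.9615, 1.6557, 2.1659, 2.8588, 3.1556, 4.0760, 5.1819, 5.3765, 6.5680]

With the vertex order [0, 1, 2, 3, 4, 5, 6, 7, 8, 9], the degrees are [2, 4, 3, 3, 5, 3, 4, 3, 2, 3], giving D = diag(2, 4, 3, 3, 5, 3, 4, 3, 2, 3) and L = D - A. The multiplicity of 0 as a Laplacian eigenvalue equals the number of connected components. There is one zero in the spectrum, matching the 1 component.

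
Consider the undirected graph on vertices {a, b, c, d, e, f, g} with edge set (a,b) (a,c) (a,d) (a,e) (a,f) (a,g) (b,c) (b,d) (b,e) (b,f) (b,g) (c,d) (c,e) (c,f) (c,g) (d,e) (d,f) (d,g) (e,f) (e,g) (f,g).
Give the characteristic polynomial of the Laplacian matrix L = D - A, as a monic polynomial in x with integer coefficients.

x^7 - 42x^6 + 735x^5 - 6860x^4 + 36015x^3 - 100842x^2 + 117649x

With the vertex order [a, b, c, d, e, f, g], the degrees are [6, 6, 6, 6, 6, 6, 6], giving D = diag(6, 6, 6, 6, 6, 6, 6) and L = D - A. The eigenvalues of L are [0, 7, 7, 7, 7, 7, 7]; the characteristic polynomial is the product of (x - lambda_i), which multiplies out to x^7 - 42x^6 + 735x^5 - 6860x^4 + 36015x^3 - 100842x^2 + 117649x. Since p(0) = det(-L) = 0, x divides p(x).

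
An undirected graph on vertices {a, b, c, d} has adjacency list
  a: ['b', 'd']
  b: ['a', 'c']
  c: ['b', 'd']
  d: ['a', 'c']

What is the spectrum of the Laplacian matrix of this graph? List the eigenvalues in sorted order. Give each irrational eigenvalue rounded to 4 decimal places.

[0, 2, 2, 4]

Each diagonal entry of L is the vertex degree and each off-diagonal entry is -1 where an edge is present, 0 otherwise; in the order [a, b, c, d] the diagonal is [2, 2, 2, 2]. The multiplicity of 0 as a Laplacian eigenvalue equals the number of connected components. The single zero eigenvalue shows the graph is connected.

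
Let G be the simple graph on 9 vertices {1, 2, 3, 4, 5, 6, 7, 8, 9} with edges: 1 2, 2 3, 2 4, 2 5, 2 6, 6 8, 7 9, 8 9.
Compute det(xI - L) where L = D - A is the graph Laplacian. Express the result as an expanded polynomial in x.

Each diagonal entry of L is the vertex degree and each off-diagonal entry is -1 where an edge is present, 0 otherwise; in the order [1, 2, 3, 4, 5, 6, 7, 8, 9] the diagonal is [1, 5, 1, 1, 1, 2, 1, 2, 2]. Computing det(xI - L) by cofactor expansion (or equivalently via sum-over-permutations) gives x^9 - 16x^8 + 99x^7 - 312x^6 + 552x^5 - 564x^4 + 323x^3 - 92x^2 + 9x. The constant term is 0 because L is singular (the all-ones vector lies in its kernel). By the matrix-tree theorem the graph has (1/9) * product of the nonzero eigenvalues = 1 spanning tree.

x^9 - 16x^8 + 99x^7 - 312x^6 + 552x^5 - 564x^4 + 323x^3 - 92x^2 + 9x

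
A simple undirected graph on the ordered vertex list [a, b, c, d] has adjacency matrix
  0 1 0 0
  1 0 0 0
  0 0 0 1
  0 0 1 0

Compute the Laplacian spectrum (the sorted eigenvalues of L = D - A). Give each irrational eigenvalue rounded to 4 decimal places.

Reading degrees in the order [a, b, c, d] gives [1, 1, 1, 1]; set D = diag(1, 1, 1, 1) and form L = D - A. L is symmetric positive semidefinite, so every eigenvalue is real and nonnegative. The 2 zero eigenvalues correspond to the 2 connected components.

[0, 0, 2, 2]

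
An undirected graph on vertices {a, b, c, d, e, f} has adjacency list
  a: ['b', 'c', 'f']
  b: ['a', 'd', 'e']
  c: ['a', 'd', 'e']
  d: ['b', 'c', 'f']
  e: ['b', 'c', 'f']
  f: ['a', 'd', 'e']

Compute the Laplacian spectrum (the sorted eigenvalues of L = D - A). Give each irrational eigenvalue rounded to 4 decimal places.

[0, 3, 3, 3, 3, 6]

Each diagonal entry of L is the vertex degree and each off-diagonal entry is -1 where an edge is present, 0 otherwise; in the order [a, b, c, d, e, f] the diagonal is [3, 3, 3, 3, 3, 3]. Since every row of L sums to 0, the all-ones vector is in the kernel and 0 is an eigenvalue. The largest eigenvalue, 6, is at most the vertex count 6. There is one zero in the spectrum, matching the 1 component.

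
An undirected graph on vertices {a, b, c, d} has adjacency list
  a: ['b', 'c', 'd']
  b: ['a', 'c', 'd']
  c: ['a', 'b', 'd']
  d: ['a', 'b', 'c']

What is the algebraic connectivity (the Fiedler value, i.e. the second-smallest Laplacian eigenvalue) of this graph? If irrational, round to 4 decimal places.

4

Reading degrees in the order [a, b, c, d] gives [3, 3, 3, 3]; set D = diag(3, 3, 3, 3) and form L = D - A. The smallest Laplacian eigenvalue is always 0. The next one, lambda_2 = 4, measures how hard the graph is to disconnect: larger values mean better connectivity. The eigenvalues sum to 12, which equals trace(L) = 2|E|.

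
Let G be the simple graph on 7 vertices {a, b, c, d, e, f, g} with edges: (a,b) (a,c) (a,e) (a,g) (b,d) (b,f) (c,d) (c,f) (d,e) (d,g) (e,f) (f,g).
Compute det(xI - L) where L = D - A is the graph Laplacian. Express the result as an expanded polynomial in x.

Reading degrees in the order [a, b, c, d, e, f, g] gives [4, 3, 3, 4, 3, 4, 3]; set D = diag(4, 3, 3, 4, 3, 4, 3) and form L = D - A. L has integer entries, so p(x) = det(xI - L) has integer coefficients. Expanding the determinant yields x^7 - 24x^6 + 234x^5 - 1192x^4 + 3357x^3 - 4968x^2 + 3024x. Since p(0) = det(-L) = 0, x divides p(x). The largest eigenvalue, 7, is at most the vertex count 7.

x^7 - 24x^6 + 234x^5 - 1192x^4 + 3357x^3 - 4968x^2 + 3024x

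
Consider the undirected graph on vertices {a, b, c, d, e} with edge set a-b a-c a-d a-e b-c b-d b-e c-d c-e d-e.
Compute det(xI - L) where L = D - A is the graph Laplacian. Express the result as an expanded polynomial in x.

Each diagonal entry of L is the vertex degree and each off-diagonal entry is -1 where an edge is present, 0 otherwise; in the order [a, b, c, d, e] the diagonal is [4, 4, 4, 4, 4]. L has integer entries, so p(x) = det(xI - L) has integer coefficients. Expanding the determinant yields x^5 - 20x^4 + 150x^3 - 500x^2 + 625x. The coefficient of x^4 equals -trace(L) = -20, matching the sum of degrees. The largest eigenvalue, 5, is at most the vertex count 5.

x^5 - 20x^4 + 150x^3 - 500x^2 + 625x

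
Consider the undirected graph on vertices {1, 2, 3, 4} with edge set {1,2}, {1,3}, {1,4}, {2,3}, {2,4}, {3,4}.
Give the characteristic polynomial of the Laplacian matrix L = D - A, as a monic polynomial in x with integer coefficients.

x^4 - 12x^3 + 48x^2 - 64x

With the vertex order [1, 2, 3, 4], the degrees are [3, 3, 3, 3], giving D = diag(3, 3, 3, 3) and L = D - A. L has integer entries, so p(x) = det(xI - L) has integer coefficients. Expanding the determinant yields x^4 - 12x^3 + 48x^2 - 64x. Since p(0) = det(-L) = 0, x divides p(x).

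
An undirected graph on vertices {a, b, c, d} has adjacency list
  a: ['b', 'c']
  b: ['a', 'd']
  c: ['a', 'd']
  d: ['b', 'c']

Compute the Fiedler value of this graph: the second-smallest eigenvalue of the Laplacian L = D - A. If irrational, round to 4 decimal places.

Each diagonal entry of L is the vertex degree and each off-diagonal entry is -1 where an edge is present, 0 otherwise; in the order [a, b, c, d] the diagonal is [2, 2, 2, 2]. The smallest Laplacian eigenvalue is always 0. The next one, lambda_2 = 2, measures how hard the graph is to disconnect: larger values mean better connectivity. The eigenvalues sum to 8, which equals trace(L) = 2|E|.

2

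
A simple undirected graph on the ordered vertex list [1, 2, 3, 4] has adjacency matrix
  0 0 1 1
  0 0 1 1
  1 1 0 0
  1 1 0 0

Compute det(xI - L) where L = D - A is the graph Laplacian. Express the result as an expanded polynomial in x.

x^4 - 8x^3 + 20x^2 - 16x

Each diagonal entry of L is the vertex degree and each off-diagonal entry is -1 where an edge is present, 0 otherwise; in the order [1, 2, 3, 4] the diagonal is [2, 2, 2, 2]. L has integer entries, so p(x) = det(xI - L) has integer coefficients. Expanding the determinant yields x^4 - 8x^3 + 20x^2 - 16x. Since p(0) = det(-L) = 0, x divides p(x). The eigenvalues sum to 8, which equals trace(L) = 2|E|.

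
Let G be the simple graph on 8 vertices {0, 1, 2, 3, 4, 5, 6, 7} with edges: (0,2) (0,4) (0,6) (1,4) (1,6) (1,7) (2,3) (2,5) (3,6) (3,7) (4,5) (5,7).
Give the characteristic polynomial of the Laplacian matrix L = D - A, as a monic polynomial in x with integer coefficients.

Reading degrees in the order [0, 1, 2, 3, 4, 5, 6, 7] gives [3, 3, 3, 3, 3, 3, 3, 3]; set D = diag(3, 3, 3, 3, 3, 3, 3, 3) and form L = D - A. Computing det(xI - L) by cofactor expansion (or equivalently via sum-over-permutations) gives x^8 - 24x^7 + 240x^6 - 1296x^5 + 4080x^4 - 7488x^3 + 7424x^2 - 3072x. Since p(0) = det(-L) = 0, x divides p(x).

x^8 - 24x^7 + 240x^6 - 1296x^5 + 4080x^4 - 7488x^3 + 7424x^2 - 3072x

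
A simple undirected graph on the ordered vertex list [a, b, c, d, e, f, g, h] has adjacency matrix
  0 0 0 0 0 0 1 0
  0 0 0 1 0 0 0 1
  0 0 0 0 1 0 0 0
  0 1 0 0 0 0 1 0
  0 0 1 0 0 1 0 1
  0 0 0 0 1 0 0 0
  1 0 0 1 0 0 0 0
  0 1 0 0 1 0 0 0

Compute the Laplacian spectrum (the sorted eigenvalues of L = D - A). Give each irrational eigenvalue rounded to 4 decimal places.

[0, 0.1667, 0.7276, 1, 1.6353, 2.6729, 3.5643, 4.2332]

With the vertex order [a, b, c, d, e, f, g, h], the degrees are [1, 2, 1, 2, 3, 1, 2, 2], giving D = diag(1, 2, 1, 2, 3, 1, 2, 2) and L = D - A. L is symmetric positive semidefinite, so every eigenvalue is real and nonnegative. The single zero eigenvalue shows the graph is connected.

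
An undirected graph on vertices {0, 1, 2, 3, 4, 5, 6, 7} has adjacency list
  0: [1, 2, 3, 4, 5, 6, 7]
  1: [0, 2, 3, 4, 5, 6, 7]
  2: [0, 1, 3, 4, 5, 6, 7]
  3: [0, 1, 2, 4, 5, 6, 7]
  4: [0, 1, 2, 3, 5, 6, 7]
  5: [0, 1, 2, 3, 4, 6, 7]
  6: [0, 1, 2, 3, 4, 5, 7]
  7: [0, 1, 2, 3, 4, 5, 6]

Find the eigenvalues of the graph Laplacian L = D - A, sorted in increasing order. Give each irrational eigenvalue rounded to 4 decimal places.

[0, 8, 8, 8, 8, 8, 8, 8]

Each diagonal entry of L is the vertex degree and each off-diagonal entry is -1 where an edge is present, 0 otherwise; in the order [0, 1, 2, 3, 4, 5, 6, 7] the diagonal is [7, 7, 7, 7, 7, 7, 7, 7]. The multiplicity of 0 as a Laplacian eigenvalue equals the number of connected components. The largest eigenvalue, 8, is at most the vertex count 8.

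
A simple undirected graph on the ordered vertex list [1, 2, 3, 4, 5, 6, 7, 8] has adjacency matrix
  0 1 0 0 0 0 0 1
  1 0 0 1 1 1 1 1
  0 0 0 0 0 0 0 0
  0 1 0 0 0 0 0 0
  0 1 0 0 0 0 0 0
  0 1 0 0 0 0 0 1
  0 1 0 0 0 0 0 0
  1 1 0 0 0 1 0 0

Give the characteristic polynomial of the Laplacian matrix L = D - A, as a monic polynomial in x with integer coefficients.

x^8 - 16x^7 + 92x^6 - 246x^5 + 331x^4 - 218x^3 + 56x^2

With the vertex order [1, 2, 3, 4, 5, 6, 7, 8], the degrees are [2, 6, 0, 1, 1, 2, 1, 3], giving D = diag(2, 6, 0, 1, 1, 2, 1, 3) and L = D - A. Computing det(xI - L) by cofactor expansion (or equivalently via sum-over-permutations) gives x^8 - 16x^7 + 92x^6 - 246x^5 + 331x^4 - 218x^3 + 56x^2. The coefficient of x^7 equals -trace(L) = -16, matching the sum of degrees. The largest eigenvalue, 7, is at most the vertex count 8. There are 2 zeros in the spectrum, matching the 2 components.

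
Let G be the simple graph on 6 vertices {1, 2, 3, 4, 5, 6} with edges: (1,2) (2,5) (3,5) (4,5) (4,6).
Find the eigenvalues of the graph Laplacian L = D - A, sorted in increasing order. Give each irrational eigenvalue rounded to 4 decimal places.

Each diagonal entry of L is the vertex degree and each off-diagonal entry is -1 where an edge is present, 0 otherwise; in the order [1, 2, 3, 4, 5, 6] the diagonal is [1, 2, 1, 2, 3, 1]. The multiplicity of 0 as a Laplacian eigenvalue equals the number of connected components. By the matrix-tree theorem the graph has (1/6) * product of the nonzero eigenvalues = 1 spanning tree.

[0, 0.3820, 0.6972, 2, 2.6180, 4.3028]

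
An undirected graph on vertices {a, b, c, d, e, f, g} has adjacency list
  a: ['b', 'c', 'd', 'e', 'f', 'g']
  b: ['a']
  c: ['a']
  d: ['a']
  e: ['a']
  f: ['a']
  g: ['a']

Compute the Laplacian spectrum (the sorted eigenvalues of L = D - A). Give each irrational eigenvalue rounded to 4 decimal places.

With the vertex order [a, b, c, d, e, f, g], the degrees are [6, 1, 1, 1, 1, 1, 1], giving D = diag(6, 1, 1, 1, 1, 1, 1) and L = D - A. Since every row of L sums to 0, the all-ones vector is in the kernel and 0 is an eigenvalue. There is one zero in the spectrum, matching the 1 component. The eigenvalues sum to 12, which equals trace(L) = 2|E|.

[0, 1, 1, 1, 1, 1, 7]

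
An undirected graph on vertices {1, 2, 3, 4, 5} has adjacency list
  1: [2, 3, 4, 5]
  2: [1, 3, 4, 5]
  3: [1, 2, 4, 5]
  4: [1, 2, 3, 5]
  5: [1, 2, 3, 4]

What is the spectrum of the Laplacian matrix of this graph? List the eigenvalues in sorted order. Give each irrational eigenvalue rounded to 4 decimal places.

[0, 5, 5, 5, 5]

With the vertex order [1, 2, 3, 4, 5], the degrees are [4, 4, 4, 4, 4], giving D = diag(4, 4, 4, 4, 4) and L = D - A. Diagonalising L (or applying a numerical eigensolver to the 5x5 matrix) gives the spectrum above. The eigenvalues sum to 20, which equals trace(L) = 2|E|. The largest eigenvalue, 5, is at most the vertex count 5.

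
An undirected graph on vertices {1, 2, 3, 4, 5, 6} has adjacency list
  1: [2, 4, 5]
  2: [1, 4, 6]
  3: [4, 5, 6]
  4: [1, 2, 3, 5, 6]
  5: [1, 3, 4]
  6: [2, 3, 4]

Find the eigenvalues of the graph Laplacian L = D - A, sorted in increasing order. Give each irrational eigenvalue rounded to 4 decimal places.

[0, 2.3820, 2.3820, 4.6180, 4.6180, 6]

With the vertex order [1, 2, 3, 4, 5, 6], the degrees are [3, 3, 3, 5, 3, 3], giving D = diag(3, 3, 3, 5, 3, 3) and L = D - A. The multiplicity of 0 as a Laplacian eigenvalue equals the number of connected components.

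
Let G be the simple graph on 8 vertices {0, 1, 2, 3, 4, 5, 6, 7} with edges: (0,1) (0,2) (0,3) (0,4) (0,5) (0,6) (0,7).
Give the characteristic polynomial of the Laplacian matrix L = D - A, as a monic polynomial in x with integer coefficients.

x^8 - 14x^7 + 63x^6 - 140x^5 + 175x^4 - 126x^3 + 49x^2 - 8x

Each diagonal entry of L is the vertex degree and each off-diagonal entry is -1 where an edge is present, 0 otherwise; in the order [0, 1, 2, 3, 4, 5, 6, 7] the diagonal is [7, 1, 1, 1, 1, 1, 1, 1]. Computing det(xI - L) by cofactor expansion (or equivalently via sum-over-permutations) gives x^8 - 14x^7 + 63x^6 - 140x^5 + 175x^4 - 126x^3 + 49x^2 - 8x. The constant term is 0 because L is singular (the all-ones vector lies in its kernel). There is one zero in the spectrum, matching the 1 component. The eigenvalues sum to 14, which equals trace(L) = 2|E|.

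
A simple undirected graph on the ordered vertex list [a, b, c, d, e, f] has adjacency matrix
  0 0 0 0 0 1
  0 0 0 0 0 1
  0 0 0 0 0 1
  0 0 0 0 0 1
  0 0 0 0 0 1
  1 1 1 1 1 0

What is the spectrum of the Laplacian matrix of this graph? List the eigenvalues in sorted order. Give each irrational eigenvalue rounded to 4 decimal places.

[0, 1, 1, 1, 1, 6]

Reading degrees in the order [a, b, c, d, e, f] gives [1, 1, 1, 1, 1, 5]; set D = diag(1, 1, 1, 1, 1, 5) and form L = D - A. L is symmetric positive semidefinite, so every eigenvalue is real and nonnegative. The eigenvalues sum to 10, which equals trace(L) = 2|E|.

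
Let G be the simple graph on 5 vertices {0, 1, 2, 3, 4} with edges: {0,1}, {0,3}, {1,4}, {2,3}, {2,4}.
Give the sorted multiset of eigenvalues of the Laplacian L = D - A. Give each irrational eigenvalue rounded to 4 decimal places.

[0, 1.3820, 1.3820, 3.6180, 3.6180]

Reading degrees in the order [0, 1, 2, 3, 4] gives [2, 2, 2, 2, 2]; set D = diag(2, 2, 2, 2, 2) and form L = D - A. Since every row of L sums to 0, the all-ones vector is in the kernel and 0 is an eigenvalue. There is one zero in the spectrum, matching the 1 component.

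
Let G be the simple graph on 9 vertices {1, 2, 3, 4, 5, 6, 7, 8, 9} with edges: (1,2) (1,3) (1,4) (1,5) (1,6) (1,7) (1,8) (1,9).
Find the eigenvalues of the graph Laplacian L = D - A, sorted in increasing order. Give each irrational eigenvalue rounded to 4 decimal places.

[0, 1, 1, 1, 1, 1, 1, 1, 9]

Reading degrees in the order [1, 2, 3, 4, 5, 6, 7, 8, 9] gives [8, 1, 1, 1, 1, 1, 1, 1, 1]; set D = diag(8, 1, 1, 1, 1, 1, 1, 1, 1) and form L = D - A. The multiplicity of 0 as a Laplacian eigenvalue equals the number of connected components. There is one zero in the spectrum, matching the 1 component.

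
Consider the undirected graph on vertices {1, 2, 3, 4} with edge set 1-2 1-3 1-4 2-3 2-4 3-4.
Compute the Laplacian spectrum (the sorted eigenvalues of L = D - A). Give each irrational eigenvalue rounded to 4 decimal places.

Each diagonal entry of L is the vertex degree and each off-diagonal entry is -1 where an edge is present, 0 otherwise; in the order [1, 2, 3, 4] the diagonal is [3, 3, 3, 3]. The multiplicity of 0 as a Laplacian eigenvalue equals the number of connected components. The largest eigenvalue, 4, is at most the vertex count 4.

[0, 4, 4, 4]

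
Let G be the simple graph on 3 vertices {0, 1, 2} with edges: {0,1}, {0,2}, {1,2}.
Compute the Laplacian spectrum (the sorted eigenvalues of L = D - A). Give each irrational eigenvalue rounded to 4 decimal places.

[0, 3, 3]

With the vertex order [0, 1, 2], the degrees are [2, 2, 2], giving D = diag(2, 2, 2) and L = D - A. The multiplicity of 0 as a Laplacian eigenvalue equals the number of connected components. The eigenvalues sum to 6, which equals trace(L) = 2|E|.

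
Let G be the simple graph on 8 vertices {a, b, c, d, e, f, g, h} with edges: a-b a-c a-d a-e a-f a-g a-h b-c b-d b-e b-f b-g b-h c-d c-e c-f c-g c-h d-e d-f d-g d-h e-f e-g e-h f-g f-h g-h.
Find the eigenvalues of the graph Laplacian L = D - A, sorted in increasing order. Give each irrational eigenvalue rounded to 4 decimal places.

Each diagonal entry of L is the vertex degree and each off-diagonal entry is -1 where an edge is present, 0 otherwise; in the order [a, b, c, d, e, f, g, h] the diagonal is [7, 7, 7, 7, 7, 7, 7, 7]. Diagonalising L (or applying a numerical eigensolver to the 8x8 matrix) gives the spectrum above. By the matrix-tree theorem the graph has (1/8) * product of the nonzero eigenvalues = 262144 spanning trees.

[0, 8, 8, 8, 8, 8, 8, 8]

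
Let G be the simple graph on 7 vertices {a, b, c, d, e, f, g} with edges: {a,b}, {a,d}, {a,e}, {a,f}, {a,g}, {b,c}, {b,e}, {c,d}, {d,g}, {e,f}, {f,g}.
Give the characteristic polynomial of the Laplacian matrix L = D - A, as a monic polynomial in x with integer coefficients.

x^7 - 22x^6 + 194x^5 - 874x^4 + 2110x^3 - 2572x^2 + 1232x

Reading degrees in the order [a, b, c, d, e, f, g] gives [5, 3, 2, 3, 3, 3, 3]; set D = diag(5, 3, 2, 3, 3, 3, 3) and form L = D - A. L has integer entries, so p(x) = det(xI - L) has integer coefficients. Expanding the determinant yields x^7 - 22x^6 + 194x^5 - 874x^4 + 2110x^3 - 2572x^2 + 1232x. Since p(0) = det(-L) = 0, x divides p(x). There is one zero in the spectrum, matching the 1 component.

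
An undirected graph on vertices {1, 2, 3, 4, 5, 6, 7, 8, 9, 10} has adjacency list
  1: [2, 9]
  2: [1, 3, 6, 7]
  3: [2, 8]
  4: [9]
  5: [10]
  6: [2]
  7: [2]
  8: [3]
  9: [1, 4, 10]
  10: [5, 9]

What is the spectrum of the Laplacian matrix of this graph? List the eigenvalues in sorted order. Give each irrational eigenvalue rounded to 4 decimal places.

Reading degrees in the order [1, 2, 3, 4, 5, 6, 7, 8, 9, 10] gives [2, 4, 2, 1, 1, 1, 1, 1, 3, 2]; set D = diag(2, 4, 2, 1, 1, 1, 1, 1, 3, 2) and form L = D - A. The multiplicity of 0 as a Laplacian eigenvalue equals the number of connected components. There is one zero in the spectrum, matching the 1 component. The eigenvalues sum to 18, which equals trace(L) = 2|E|.

[0, 0.1626, 0.5188, 0.6270, 1, 1.5072, 2.3111, 2.5027, 4.1701, 5.2005]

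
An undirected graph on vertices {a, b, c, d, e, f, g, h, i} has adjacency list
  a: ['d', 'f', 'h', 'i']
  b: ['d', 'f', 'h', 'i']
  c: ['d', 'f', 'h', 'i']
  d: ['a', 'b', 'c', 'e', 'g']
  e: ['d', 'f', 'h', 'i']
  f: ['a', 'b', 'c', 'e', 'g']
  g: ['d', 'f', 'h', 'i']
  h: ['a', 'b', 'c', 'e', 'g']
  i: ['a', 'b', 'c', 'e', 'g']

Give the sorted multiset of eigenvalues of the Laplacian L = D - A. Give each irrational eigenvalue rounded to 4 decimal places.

Reading degrees in the order [a, b, c, d, e, f, g, h, i] gives [4, 4, 4, 5, 4, 5, 4, 5, 5]; set D = diag(4, 4, 4, 5, 4, 5, 4, 5, 5) and form L = D - A. L is symmetric positive semidefinite, so every eigenvalue is real and nonnegative. The largest eigenvalue, 9, is at most the vertex count 9. There is one zero in the spectrum, matching the 1 component.

[0, 4, 4, 4, 4, 5, 5, 5, 9]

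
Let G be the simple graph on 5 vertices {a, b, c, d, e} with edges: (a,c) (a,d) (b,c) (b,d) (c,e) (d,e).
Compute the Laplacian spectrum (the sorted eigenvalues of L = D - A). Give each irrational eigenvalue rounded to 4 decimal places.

With the vertex order [a, b, c, d, e], the degrees are [2, 2, 3, 3, 2], giving D = diag(2, 2, 3, 3, 2) and L = D - A. The multiplicity of 0 as a Laplacian eigenvalue equals the number of connected components. By the matrix-tree theorem the graph has (1/5) * product of the nonzero eigenvalues = 12 spanning trees.

[0, 2, 2, 3, 5]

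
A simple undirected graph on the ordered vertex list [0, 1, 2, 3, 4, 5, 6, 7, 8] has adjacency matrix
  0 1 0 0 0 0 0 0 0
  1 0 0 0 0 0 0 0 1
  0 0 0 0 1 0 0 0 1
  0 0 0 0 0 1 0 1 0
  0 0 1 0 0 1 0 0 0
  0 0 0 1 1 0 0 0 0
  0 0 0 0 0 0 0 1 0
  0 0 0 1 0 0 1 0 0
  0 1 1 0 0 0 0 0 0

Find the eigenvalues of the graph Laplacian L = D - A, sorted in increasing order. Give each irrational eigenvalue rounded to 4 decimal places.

[0, 0.1206, 0.4679, 1, 1.6527, 2.3473, 3, 3.5321, 3.8794]

With the vertex order [0, 1, 2, 3, 4, 5, 6, 7, 8], the degrees are [1, 2, 2, 2, 2, 2, 1, 2, 2], giving D = diag(1, 2, 2, 2, 2, 2, 1, 2, 2) and L = D - A. Since every row of L sums to 0, the all-ones vector is in the kernel and 0 is an eigenvalue.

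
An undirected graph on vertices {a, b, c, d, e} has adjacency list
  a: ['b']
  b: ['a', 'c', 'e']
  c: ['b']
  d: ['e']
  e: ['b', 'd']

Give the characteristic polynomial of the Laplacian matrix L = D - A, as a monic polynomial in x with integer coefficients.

Reading degrees in the order [a, b, c, d, e] gives [1, 3, 1, 1, 2]; set D = diag(1, 3, 1, 1, 2) and form L = D - A. L has integer entries, so p(x) = det(xI - L) has integer coefficients. Expanding the determinant yields x^5 - 8x^4 + 20x^3 - 18x^2 + 5x. The constant term is 0 because L is singular (the all-ones vector lies in its kernel).

x^5 - 8x^4 + 20x^3 - 18x^2 + 5x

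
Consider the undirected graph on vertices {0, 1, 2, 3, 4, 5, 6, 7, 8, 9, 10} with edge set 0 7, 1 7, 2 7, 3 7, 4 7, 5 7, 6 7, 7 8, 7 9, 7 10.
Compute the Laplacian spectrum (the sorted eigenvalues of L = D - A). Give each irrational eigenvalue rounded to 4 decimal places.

[0, 1, 1, 1, 1, 1, 1, 1, 1, 1, 11]

Each diagonal entry of L is the vertex degree and each off-diagonal entry is -1 where an edge is present, 0 otherwise; in the order [0, 1, 2, 3, 4, 5, 6, 7, 8, 9, 10] the diagonal is [1, 1, 1, 1, 1, 1, 1, 10, 1, 1, 1]. L is symmetric positive semidefinite, so every eigenvalue is real and nonnegative.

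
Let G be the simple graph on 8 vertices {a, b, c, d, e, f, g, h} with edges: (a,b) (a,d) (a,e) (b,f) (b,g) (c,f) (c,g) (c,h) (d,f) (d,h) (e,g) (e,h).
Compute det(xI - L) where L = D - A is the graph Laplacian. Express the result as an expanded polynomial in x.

Reading degrees in the order [a, b, c, d, e, f, g, h] gives [3, 3, 3, 3, 3, 3, 3, 3]; set D = diag(3, 3, 3, 3, 3, 3, 3, 3) and form L = D - A. Computing det(xI - L) by cofactor expansion (or equivalently via sum-over-permutations) gives x^8 - 24x^7 + 240x^6 - 1296x^5 + 4080x^4 - 7488x^3 + 7424x^2 - 3072x. The constant term is 0 because L is singular (the all-ones vector lies in its kernel). The eigenvalues sum to 24, which equals trace(L) = 2|E|.

x^8 - 24x^7 + 240x^6 - 1296x^5 + 4080x^4 - 7488x^3 + 7424x^2 - 3072x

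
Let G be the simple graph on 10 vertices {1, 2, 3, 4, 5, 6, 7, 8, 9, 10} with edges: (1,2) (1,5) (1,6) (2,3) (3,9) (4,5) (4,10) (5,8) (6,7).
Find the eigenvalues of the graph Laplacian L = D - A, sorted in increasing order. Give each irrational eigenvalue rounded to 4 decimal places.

[0, 0.1859, 0.2989, 0.6329, 1.1826, 2, 2.3183, 3.0437, 3.5861, 4.7517]

Each diagonal entry of L is the vertex degree and each off-diagonal entry is -1 where an edge is present, 0 otherwise; in the order [1, 2, 3, 4, 5, 6, 7, 8, 9, 10] the diagonal is [3, 2, 2, 2, 3, 2, 1, 1, 1, 1]. L is symmetric positive semidefinite, so every eigenvalue is real and nonnegative. By the matrix-tree theorem the graph has (1/10) * product of the nonzero eigenvalues = 1 spanning tree.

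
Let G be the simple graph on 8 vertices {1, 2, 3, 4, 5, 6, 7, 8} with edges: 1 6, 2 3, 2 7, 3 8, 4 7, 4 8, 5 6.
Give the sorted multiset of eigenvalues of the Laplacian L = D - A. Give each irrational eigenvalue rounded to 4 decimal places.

[0, 0, 1, 1.3820, 1.3820, 3, 3.6180, 3.6180]

Each diagonal entry of L is the vertex degree and each off-diagonal entry is -1 where an edge is present, 0 otherwise; in the order [1, 2, 3, 4, 5, 6, 7, 8] the diagonal is [1, 2, 2, 2, 1, 2, 2, 2]. Diagonalising L (or applying a numerical eigensolver to the 8x8 matrix) gives the spectrum above. The 2 zero eigenvalues correspond to the 2 connected components. The largest eigenvalue, 3.6180, is at most the vertex count 8. The eigenvalues sum to 14, which equals trace(L) = 2|E|.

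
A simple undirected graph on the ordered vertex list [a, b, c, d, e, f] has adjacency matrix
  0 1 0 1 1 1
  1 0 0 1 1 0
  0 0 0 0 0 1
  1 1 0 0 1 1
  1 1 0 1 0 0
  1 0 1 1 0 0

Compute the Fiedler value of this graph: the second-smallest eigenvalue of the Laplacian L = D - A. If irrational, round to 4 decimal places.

With the vertex order [a, b, c, d, e, f], the degrees are [4, 3, 1, 4, 3, 3], giving D = diag(4, 3, 1, 4, 3, 3) and L = D - A. Computing the eigenvalues of L and sorting gives [0, 0.7639, 3, 4, 5, 5.2361]. The Fiedler value lambda_2 = 0.7639 is strictly positive, so the graph is connected.

0.7639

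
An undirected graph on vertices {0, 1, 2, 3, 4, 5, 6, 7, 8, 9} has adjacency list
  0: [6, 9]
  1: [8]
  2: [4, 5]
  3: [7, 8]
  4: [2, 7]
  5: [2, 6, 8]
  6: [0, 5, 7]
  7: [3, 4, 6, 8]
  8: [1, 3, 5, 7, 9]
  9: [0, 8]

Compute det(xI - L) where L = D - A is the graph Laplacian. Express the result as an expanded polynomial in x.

Reading degrees in the order [0, 1, 2, 3, 4, 5, 6, 7, 8, 9] gives [2, 1, 2, 2, 2, 3, 3, 4, 5, 2]; set D = diag(2, 1, 2, 2, 2, 3, 3, 4, 5, 2) and form L = D - A. Computing det(xI - L) by cofactor expansion (or equivalently via sum-over-permutations) gives x^10 - 26x^9 + 285x^8 - 1724x^7 + 6325x^6 - 14556x^5 + 20956x^4 - 18152x^3 + 8568x^2 - 1680x. Since p(0) = det(-L) = 0, x divides p(x). The largest eigenvalue, 6.4261, is at most the vertex count 10. By the matrix-tree theorem the graph has (1/10) * product of the nonzero eigenvalues = 168 spanning trees.

x^10 - 26x^9 + 285x^8 - 1724x^7 + 6325x^6 - 14556x^5 + 20956x^4 - 18152x^3 + 8568x^2 - 1680x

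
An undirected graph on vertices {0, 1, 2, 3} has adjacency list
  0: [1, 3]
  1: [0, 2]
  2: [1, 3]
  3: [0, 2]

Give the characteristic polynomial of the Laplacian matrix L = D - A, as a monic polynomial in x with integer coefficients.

Reading degrees in the order [0, 1, 2, 3] gives [2, 2, 2, 2]; set D = diag(2, 2, 2, 2) and form L = D - A. Computing det(xI - L) by cofactor expansion (or equivalently via sum-over-permutations) gives x^4 - 8x^3 + 20x^2 - 16x. Since p(0) = det(-L) = 0, x divides p(x). The largest eigenvalue, 4, is at most the vertex count 4.

x^4 - 8x^3 + 20x^2 - 16x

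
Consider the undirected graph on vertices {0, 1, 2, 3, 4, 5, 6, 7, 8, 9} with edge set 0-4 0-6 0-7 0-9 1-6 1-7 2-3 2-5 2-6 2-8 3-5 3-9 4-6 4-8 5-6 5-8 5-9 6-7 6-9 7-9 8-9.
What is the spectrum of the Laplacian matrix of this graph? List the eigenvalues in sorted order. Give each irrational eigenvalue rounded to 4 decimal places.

[0, 1.3938, 2.1282, 3.1705, 3.8978, 4.7439, 5.3551, 5.7063, 7.1731, 8.4313]

Reading degrees in the order [0, 1, 2, 3, 4, 5, 6, 7, 8, 9] gives [4, 2, 4, 3, 3, 5, 7, 4, 4, 6]; set D = diag(4, 2, 4, 3, 3, 5, 7, 4, 4, 6) and form L = D - A. Diagonalising L (or applying a numerical eigensolver to the 10x10 matrix) gives the spectrum above. The single zero eigenvalue shows the graph is connected. There is one zero in the spectrum, matching the 1 component.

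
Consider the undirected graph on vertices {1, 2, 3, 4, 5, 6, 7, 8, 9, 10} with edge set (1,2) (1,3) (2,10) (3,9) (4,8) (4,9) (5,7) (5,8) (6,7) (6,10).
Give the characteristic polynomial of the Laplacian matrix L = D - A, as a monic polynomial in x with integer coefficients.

Each diagonal entry of L is the vertex degree and each off-diagonal entry is -1 where an edge is present, 0 otherwise; in the order [1, 2, 3, 4, 5, 6, 7, 8, 9, 10] the diagonal is [2, 2, 2, 2, 2, 2, 2, 2, 2, 2]. Computing det(xI - L) by cofactor expansion (or equivalently via sum-over-permutations) gives x^10 - 20x^9 + 170x^8 - 800x^7 + 2275x^6 - 4004x^5 + 4290x^4 - 2640x^3 + 825x^2 - 100x. Since p(0) = det(-L) = 0, x divides p(x).

x^10 - 20x^9 + 170x^8 - 800x^7 + 2275x^6 - 4004x^5 + 4290x^4 - 2640x^3 + 825x^2 - 100x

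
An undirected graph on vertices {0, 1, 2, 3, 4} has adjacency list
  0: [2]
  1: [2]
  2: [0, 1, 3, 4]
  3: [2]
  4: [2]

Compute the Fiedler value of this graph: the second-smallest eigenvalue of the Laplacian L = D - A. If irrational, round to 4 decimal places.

Reading degrees in the order [0, 1, 2, 3, 4] gives [1, 1, 4, 1, 1]; set D = diag(1, 1, 4, 1, 1) and form L = D - A. Computing the eigenvalues of L and sorting gives [0, 1, 1, 1, 5]. The Fiedler value lambda_2 = 1 is strictly positive, so the graph is connected. The eigenvalues sum to 8, which equals trace(L) = 2|E|.

1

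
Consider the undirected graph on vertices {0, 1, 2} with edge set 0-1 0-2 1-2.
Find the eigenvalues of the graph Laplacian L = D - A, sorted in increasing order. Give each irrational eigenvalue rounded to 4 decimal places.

With the vertex order [0, 1, 2], the degrees are [2, 2, 2], giving D = diag(2, 2, 2) and L = D - A. L is symmetric positive semidefinite, so every eigenvalue is real and nonnegative. There is one zero in the spectrum, matching the 1 component.

[0, 3, 3]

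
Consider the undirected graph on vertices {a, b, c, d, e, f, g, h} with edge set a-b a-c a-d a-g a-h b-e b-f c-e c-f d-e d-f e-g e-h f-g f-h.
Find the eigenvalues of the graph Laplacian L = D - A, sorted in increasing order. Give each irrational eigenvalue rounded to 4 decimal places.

[0, 3, 3, 3, 3, 5, 5, 8]

With the vertex order [a, b, c, d, e, f, g, h], the degrees are [5, 3, 3, 3, 5, 5, 3, 3], giving D = diag(5, 3, 3, 3, 5, 5, 3, 3) and L = D - A. Diagonalising L (or applying a numerical eigensolver to the 8x8 matrix) gives the spectrum above. The eigenvalues sum to 30, which equals trace(L) = 2|E|.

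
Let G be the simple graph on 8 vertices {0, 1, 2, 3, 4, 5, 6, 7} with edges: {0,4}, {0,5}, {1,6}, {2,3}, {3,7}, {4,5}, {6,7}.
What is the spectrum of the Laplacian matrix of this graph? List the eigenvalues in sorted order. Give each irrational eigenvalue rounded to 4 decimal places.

Reading degrees in the order [0, 1, 2, 3, 4, 5, 6, 7] gives [2, 1, 1, 2, 2, 2, 2, 2]; set D = diag(2, 1, 1, 2, 2, 2, 2, 2) and form L = D - A. L is symmetric positive semidefinite, so every eigenvalue is real and nonnegative. The 2 zero eigenvalues correspond to the 2 connected components. The largest eigenvalue, 3.6180, is at most the vertex count 8. The eigenvalues sum to 14, which equals trace(L) = 2|E|.

[0, 0, 0.3820, 1.3820, 2.6180, 3, 3, 3.6180]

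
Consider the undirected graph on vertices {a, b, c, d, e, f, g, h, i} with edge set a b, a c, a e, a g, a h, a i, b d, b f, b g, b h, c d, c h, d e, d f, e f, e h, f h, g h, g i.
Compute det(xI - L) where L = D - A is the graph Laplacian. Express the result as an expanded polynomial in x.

x^9 - 38x^8 + 616x^7 - 5552x^6 + 30352x^5 - 102720x^4 + 209214x^3 - 232930x^2 + 107424x

With the vertex order [a, b, c, d, e, f, g, h, i], the degrees are [6, 5, 3, 4, 4, 4, 4, 6, 2], giving D = diag(6, 5, 3, 4, 4, 4, 4, 6, 2) and L = D - A. L has integer entries, so p(x) = det(xI - L) has integer coefficients. Expanding the determinant yields x^9 - 38x^8 + 616x^7 - 5552x^6 + 30352x^5 - 102720x^4 + 209214x^3 - 232930x^2 + 107424x. Since p(0) = det(-L) = 0, x divides p(x). The largest eigenvalue, 7.5727, is at most the vertex count 9. The eigenvalues sum to 38, which equals trace(L) = 2|E|.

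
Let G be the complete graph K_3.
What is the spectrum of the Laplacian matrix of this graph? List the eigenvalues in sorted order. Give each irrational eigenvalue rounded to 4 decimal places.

The graph has 3 vertices and degree multiset [2, 2, 2]; D is the diagonal matrix of degrees and L = D - A. The multiplicity of 0 as a Laplacian eigenvalue equals the number of connected components. The eigenvalues sum to 6, which equals trace(L) = 2|E|. The largest eigenvalue, 3, is at most the vertex count 3.

[0, 3, 3]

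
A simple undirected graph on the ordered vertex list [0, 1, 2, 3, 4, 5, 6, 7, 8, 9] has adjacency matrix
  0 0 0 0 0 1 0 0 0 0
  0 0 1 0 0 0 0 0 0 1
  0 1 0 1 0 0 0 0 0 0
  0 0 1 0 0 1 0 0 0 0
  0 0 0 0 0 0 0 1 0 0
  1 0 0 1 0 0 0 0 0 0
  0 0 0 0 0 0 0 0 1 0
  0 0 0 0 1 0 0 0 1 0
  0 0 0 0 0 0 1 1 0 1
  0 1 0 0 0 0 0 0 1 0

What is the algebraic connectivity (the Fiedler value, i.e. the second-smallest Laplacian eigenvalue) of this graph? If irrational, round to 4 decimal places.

0.1100

Reading degrees in the order [0, 1, 2, 3, 4, 5, 6, 7, 8, 9] gives [1, 2, 2, 2, 1, 2, 1, 2, 3, 2]; set D = diag(1, 2, 2, 2, 1, 2, 1, 2, 3, 2) and form L = D - A. The sorted Laplacian eigenvalues are [0, 0.1100, 0.4616, 0.6697, 1.2415, 2, 2.4010, 3.0579, 3.7120, 4.3463]; the algebraic connectivity is the second entry, 0.1100. There is one zero in the spectrum, matching the 1 component.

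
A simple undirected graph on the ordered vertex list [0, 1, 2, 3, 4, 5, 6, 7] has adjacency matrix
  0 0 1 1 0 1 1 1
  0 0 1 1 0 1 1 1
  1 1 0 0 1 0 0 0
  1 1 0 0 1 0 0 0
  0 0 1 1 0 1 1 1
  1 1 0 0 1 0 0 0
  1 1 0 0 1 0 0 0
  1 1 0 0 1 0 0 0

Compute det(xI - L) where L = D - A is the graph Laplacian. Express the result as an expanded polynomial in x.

x^8 - 30x^7 + 375x^6 - 2540x^5 + 10095x^4 - 23598x^3 + 30105x^2 - 16200x

With the vertex order [0, 1, 2, 3, 4, 5, 6, 7], the degrees are [5, 5, 3, 3, 5, 3, 3, 3], giving D = diag(5, 5, 3, 3, 5, 3, 3, 3) and L = D - A. The eigenvalues of L are [0, 3, 3, 3, 3, 5, 5, 8]; the characteristic polynomial is the product of (x - lambda_i), which multiplies out to x^8 - 30x^7 + 375x^6 - 2540x^5 + 10095x^4 - 23598x^3 + 30105x^2 - 16200x. The constant term is 0 because L is singular (the all-ones vector lies in its kernel). The largest eigenvalue, 8, is at most the vertex count 8. The eigenvalues sum to 30, which equals trace(L) = 2|E|.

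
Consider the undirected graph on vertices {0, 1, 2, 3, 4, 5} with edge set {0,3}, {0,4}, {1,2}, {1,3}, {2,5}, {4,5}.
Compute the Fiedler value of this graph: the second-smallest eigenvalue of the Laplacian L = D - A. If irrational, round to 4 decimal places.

Reading degrees in the order [0, 1, 2, 3, 4, 5] gives [2, 2, 2, 2, 2, 2]; set D = diag(2, 2, 2, 2, 2, 2) and form L = D - A. The smallest Laplacian eigenvalue is always 0. The next one, lambda_2 = 1, measures how hard the graph is to disconnect: larger values mean better connectivity.

1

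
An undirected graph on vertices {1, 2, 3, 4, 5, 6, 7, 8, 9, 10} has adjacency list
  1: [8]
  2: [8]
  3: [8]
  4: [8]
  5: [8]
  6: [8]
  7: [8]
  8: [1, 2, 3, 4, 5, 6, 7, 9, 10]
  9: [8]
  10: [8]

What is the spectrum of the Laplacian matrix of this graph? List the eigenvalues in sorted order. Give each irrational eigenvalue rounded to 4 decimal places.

Each diagonal entry of L is the vertex degree and each off-diagonal entry is -1 where an edge is present, 0 otherwise; in the order [1, 2, 3, 4, 5, 6, 7, 8, 9, 10] the diagonal is [1, 1, 1, 1, 1, 1, 1, 9, 1, 1]. Diagonalising L (or applying a numerical eigensolver to the 10x10 matrix) gives the spectrum above. The single zero eigenvalue shows the graph is connected. There is one zero in the spectrum, matching the 1 component.

[0, 1, 1, 1, 1, 1, 1, 1, 1, 10]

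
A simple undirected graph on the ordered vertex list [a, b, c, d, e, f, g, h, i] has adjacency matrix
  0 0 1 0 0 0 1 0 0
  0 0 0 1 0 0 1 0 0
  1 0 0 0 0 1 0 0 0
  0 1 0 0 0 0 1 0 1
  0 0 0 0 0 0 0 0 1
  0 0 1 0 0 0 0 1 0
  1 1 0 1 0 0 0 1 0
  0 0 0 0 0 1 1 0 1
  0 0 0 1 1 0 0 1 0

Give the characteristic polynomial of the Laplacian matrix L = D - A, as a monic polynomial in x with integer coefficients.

x^9 - 22x^8 + 201x^7 - 990x^6 + 2852x^5 - 4870x^4 + 4752x^3 - 2388x^2 + 468x

Each diagonal entry of L is the vertex degree and each off-diagonal entry is -1 where an edge is present, 0 otherwise; in the order [a, b, c, d, e, f, g, h, i] the diagonal is [2, 2, 2, 3, 1, 2, 4, 3, 3]. L has integer entries, so p(x) = det(xI - L) has integer coefficients. Expanding the determinant yields x^9 - 22x^8 + 201x^7 - 990x^6 + 2852x^5 - 4870x^4 + 4752x^3 - 2388x^2 + 468x. The coefficient of x^8 equals -trace(L) = -22, matching the sum of degrees.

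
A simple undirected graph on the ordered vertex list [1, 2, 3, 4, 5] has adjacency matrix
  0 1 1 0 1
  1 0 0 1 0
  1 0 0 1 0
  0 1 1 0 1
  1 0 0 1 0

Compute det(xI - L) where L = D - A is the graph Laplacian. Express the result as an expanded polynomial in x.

With the vertex order [1, 2, 3, 4, 5], the degrees are [3, 2, 2, 3, 2], giving D = diag(3, 2, 2, 3, 2) and L = D - A. Computing det(xI - L) by cofactor expansion (or equivalently via sum-over-permutations) gives x^5 - 12x^4 + 51x^3 - 92x^2 + 60x. Since p(0) = det(-L) = 0, x divides p(x). The eigenvalues sum to 12, which equals trace(L) = 2|E|. There is one zero in the spectrum, matching the 1 component.

x^5 - 12x^4 + 51x^3 - 92x^2 + 60x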